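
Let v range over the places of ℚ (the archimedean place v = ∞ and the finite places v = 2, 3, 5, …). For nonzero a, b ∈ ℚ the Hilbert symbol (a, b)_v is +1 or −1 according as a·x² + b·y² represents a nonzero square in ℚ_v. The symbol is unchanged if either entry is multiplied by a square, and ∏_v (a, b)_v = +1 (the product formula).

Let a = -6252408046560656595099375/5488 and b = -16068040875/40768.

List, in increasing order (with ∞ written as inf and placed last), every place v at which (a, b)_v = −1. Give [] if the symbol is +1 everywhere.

[5, 7, 11, 17, 31, inf]

Mod squares: a ≡ -45353, b ≡ -122655. Check v ∈ {∞, 2, 3, 5, 7, 11, 13, 17, 19, 29, 31, 37}.
v=19: a=19^1·(≡5), b=19^0·(≡9) mod 19; (5|19)=+1, (9|19)=+1; (−1)^{1·0·9}·(+1)^0·(+1)^1 = +1.
v=∞: -45353 < 0 and -122655 < 0  ⇒  (a,b)_∞ = -1.
v=3: a=3^8·(≡1), b=3^5·(≡2) mod 3; (1|3)=+1, (2|3)=-1; (−1)^{8·5·1}·(+1)^5·(-1)^8 = +1.
v=2: v_2(a)=-4, v_2(b)=-6; units ≡ 7, 1 (mod 8); ε·ε+αω+βω = 1·0+-4·0+-6·0 ≡ 0  ⇒  (a,b)_2 = +1.
v=7: a=7^-3·(≡6), b=7^-2·(≡5) mod 7; (6|7)=-1, (5|7)=-1; (−1)^{-3·-2·3}·(-1)^-2·(-1)^-3 = -1.
v=11: a=11^1·(≡8), b=11^0·(≡2) mod 11; (8|11)=-1, (2|11)=-1; (−1)^{1·0·5}·(-1)^0·(-1)^1 = -1.
v=31: a=31^1·(≡20), b=31^0·(≡29) mod 31; (20|31)=+1, (29|31)=-1; (−1)^{1·0·15}·(+1)^0·(-1)^1 = -1.
v=17: a=17^2·(≡14), b=17^1·(≡14) mod 17; (14|17)=-1, (14|17)=-1; (−1)^{2·1·8}·(-1)^1·(-1)^2 = -1.
v=5: a=5^4·(≡2), b=5^3·(≡1) mod 5; (2|5)=-1, (1|5)=+1; (−1)^{4·3·2}·(-1)^3·(+1)^4 = -1.
v=29: a=29^6·(≡21), b=29^2·(≡11) mod 29; (21|29)=-1, (11|29)=-1; (−1)^{6·2·14}·(-1)^2·(-1)^6 = +1.
v=37: a=37^2·(≡1), b=37^1·(≡32) mod 37; (1|37)=+1, (32|37)=-1; (−1)^{2·1·18}·(+1)^1·(-1)^2 = +1.
v=13: a=13^0·(≡3), b=13^-1·(≡12) mod 13; (3|13)=+1, (12|13)=+1; (−1)^{0·-1·6}·(+1)^-1·(+1)^0 = +1.
(-45353, -122655 / ℚ) ramifies at {5, 7, 11, 17, 31, ∞}: a division algebra.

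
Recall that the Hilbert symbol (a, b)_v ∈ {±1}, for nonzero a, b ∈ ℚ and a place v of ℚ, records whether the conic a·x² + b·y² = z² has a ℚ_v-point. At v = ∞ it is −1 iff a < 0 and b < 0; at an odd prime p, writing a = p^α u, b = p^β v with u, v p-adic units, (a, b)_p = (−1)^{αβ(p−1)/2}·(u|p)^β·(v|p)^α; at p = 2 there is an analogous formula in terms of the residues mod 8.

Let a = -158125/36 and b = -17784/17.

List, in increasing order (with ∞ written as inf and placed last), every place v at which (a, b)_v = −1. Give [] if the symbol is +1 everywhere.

Mod squares: a ≡ -253, b ≡ -8398. Check v ∈ {∞, 2, 3, 5, 11, 13, 17, 19, 23}.
v=3: a=3^-2·(≡2), b=3^2·(≡2) mod 3; (2|3)=-1, (2|3)=-1; (−1)^{-2·2·1}·(-1)^2·(-1)^-2 = +1.
v=19: a=19^0·(≡13), b=19^1·(≡12) mod 19; (13|19)=-1, (12|19)=-1; (−1)^{0·1·9}·(-1)^1·(-1)^0 = -1.
v=17: a=17^0·(≡13), b=17^-1·(≡15) mod 17; (13|17)=+1, (15|17)=+1; (−1)^{0·-1·8}·(+1)^-1·(+1)^0 = +1.
v=2: v_2(a)=-2, v_2(b)=3; units ≡ 3, 1 (mod 8); ε·ε+αω+βω = 1·0+-2·0+3·1 ≡ 1  ⇒  (a,b)_2 = -1.
v=13: a=13^0·(≡2), b=13^1·(≡9) mod 13; (2|13)=-1, (9|13)=+1; (−1)^{0·1·6}·(-1)^1·(+1)^0 = -1.
v=5: a=5^4·(≡2), b=5^0·(≡3) mod 5; (2|5)=-1, (3|5)=-1; (−1)^{4·0·2}·(-1)^0·(-1)^4 = +1.
v=∞: -253 < 0 and -8398 < 0  ⇒  (a,b)_∞ = -1.
v=23: a=23^1·(≡9), b=23^0·(≡20) mod 23; (9|23)=+1, (20|23)=-1; (−1)^{1·0·11}·(+1)^0·(-1)^1 = -1.
v=11: a=11^1·(≡8), b=11^0·(≡6) mod 11; (8|11)=-1, (6|11)=-1; (−1)^{1·0·5}·(-1)^0·(-1)^1 = -1.
Ram(-253, -8398) = {2, 11, 13, 19, 23, ∞}; no ℚ_2-point on the conic.

[2, 11, 13, 19, 23, inf]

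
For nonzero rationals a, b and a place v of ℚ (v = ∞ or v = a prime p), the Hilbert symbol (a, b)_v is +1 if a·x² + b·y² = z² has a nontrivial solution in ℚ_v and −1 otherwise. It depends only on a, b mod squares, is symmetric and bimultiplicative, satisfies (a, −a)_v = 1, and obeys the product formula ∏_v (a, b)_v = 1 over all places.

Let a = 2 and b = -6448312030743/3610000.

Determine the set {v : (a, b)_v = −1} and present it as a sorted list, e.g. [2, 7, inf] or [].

(a, b) ≡ (2, -16721023) mod (ℚ^×)²; places V = {2, 3, 5, 11, 19, 23, 29, 43, 53, ∞}.
(a,b)_29: α=0, u≡2; β=1, v≡7 (mod 29); (2|29)=-1, (7|29)=+1; sign (−1)^0·-1^1·+1^0 = -1.
(a,b)_43: α=0, u≡2; β=1, v≡21 (mod 43); (2|43)=-1, (21|43)=+1; sign (−1)^0·-1^1·+1^0 = -1.
(a,b)_53: α=0, u≡2; β=1, v≡2 (mod 53); (2|53)=-1, (2|53)=-1; sign (−1)^0·-1^1·-1^0 = -1.
(a,b)_3: α=0, u≡2; β=6, v≡2 (mod 3); (2|3)=-1, (2|3)=-1; sign (−1)^0·-1^6·-1^0 = +1.
(a,b)_∞: sgn(2)=+, sgn(-16721023)=−, so +1.
(a,b)_23: α=0, u≡2; β=3, v≡8 (mod 23); (2|23)=+1, (8|23)=+1; sign (−1)^0·+1^3·+1^0 = +1.
(a,b)_11: α=0, u≡2; β=1, v≡10 (mod 11); (2|11)=-1, (10|11)=-1; sign (−1)^0·-1^1·-1^0 = -1.
(a,b)_5: α=0, u≡2; β=-4, v≡2 (mod 5); (2|5)=-1, (2|5)=-1; sign (−1)^0·-1^-4·-1^0 = +1.
(a,b)_2: α=1, β=-4; u≡1, v≡1 (mod 8); ε(u)ε(v)=0·0, αω(v)=1·0, βω(u)=-4·0; sum ≡ 0  ⇒  +1.
(a,b)_19: α=0, u≡2; β=-2, v≡18 (mod 19); (2|19)=-1, (18|19)=-1; sign (−1)^0·-1^-2·-1^0 = +1.
(2, -16721023 / ℚ) ramifies at {11, 29, 43, 53}: a division algebra.

[11, 29, 43, 53]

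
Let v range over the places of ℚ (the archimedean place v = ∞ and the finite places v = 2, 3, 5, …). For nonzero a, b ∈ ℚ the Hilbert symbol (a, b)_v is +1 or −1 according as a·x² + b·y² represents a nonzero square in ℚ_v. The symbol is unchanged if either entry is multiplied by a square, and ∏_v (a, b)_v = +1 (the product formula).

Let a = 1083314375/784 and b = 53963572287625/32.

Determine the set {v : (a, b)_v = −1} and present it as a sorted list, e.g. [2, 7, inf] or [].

Mod squares: a ≡ 1733303, b ≡ 3410. Check v ∈ {∞, 2, 5, 7, 11, 13, 17, 23, 31}.
v=∞: 1733303 > 0 and 3410 > 0  ⇒  (a,b)_∞ = +1.
v=11: a=11^1·(≡5), b=11^1·(≡7) mod 11; (5|11)=+1, (7|11)=-1; (−1)^{1·1·5}·(+1)^1·(-1)^1 = +1.
v=5: a=5^4·(≡2), b=5^3·(≡3) mod 5; (2|5)=-1, (3|5)=-1; (−1)^{4·3·2}·(-1)^3·(-1)^4 = -1.
v=13: a=13^1·(≡4), b=13^2·(≡1) mod 13; (4|13)=+1, (1|13)=+1; (−1)^{1·2·6}·(+1)^2·(+1)^1 = +1.
v=23: a=23^1·(≡3), b=23^2·(≡1) mod 23; (3|23)=+1, (1|23)=+1; (−1)^{1·2·11}·(+1)^2·(+1)^1 = +1.
v=7: a=7^-2·(≡5), b=7^2·(≡4) mod 7; (5|7)=-1, (4|7)=+1; (−1)^{-2·2·3}·(-1)^2·(+1)^-2 = +1.
v=31: a=31^1·(≡18), b=31^1·(≡12) mod 31; (18|31)=+1, (12|31)=-1; (−1)^{1·1·15}·(+1)^1·(-1)^1 = +1.
v=2: v_2(a)=-4, v_2(b)=-5; units ≡ 7, 1 (mod 8); ε·ε+αω+βω = 1·0+-4·0+-5·0 ≡ 0  ⇒  (a,b)_2 = +1.
v=17: a=17^1·(≡14), b=17^2·(≡5) mod 17; (14|17)=-1, (5|17)=-1; (−1)^{1·2·8}·(-1)^2·(-1)^1 = -1.
Ram(1733303, 3410) = {5, 17}; no ℚ_5-point on the conic.

[5, 17]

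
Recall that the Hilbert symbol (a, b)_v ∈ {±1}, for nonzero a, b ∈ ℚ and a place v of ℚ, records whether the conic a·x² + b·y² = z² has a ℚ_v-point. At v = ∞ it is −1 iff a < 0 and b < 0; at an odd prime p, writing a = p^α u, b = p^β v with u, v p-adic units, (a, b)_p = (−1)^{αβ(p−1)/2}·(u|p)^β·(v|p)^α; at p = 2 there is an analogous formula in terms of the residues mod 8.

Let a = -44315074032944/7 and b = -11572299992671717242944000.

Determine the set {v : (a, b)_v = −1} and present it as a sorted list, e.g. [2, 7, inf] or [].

(a, b) ≡ (-77, -10010) mod (ℚ^×)²; places V = {2, 5, 7, 11, 13, 29, ∞}.
(a,b)_29: α=2, u≡17; β=2, v≡6 (mod 29); (17|29)=-1, (6|29)=+1; sign (−1)^0·-1^2·+1^2 = +1.
(a,b)_7: α=-1, u≡6; β=3, v≡5 (mod 7); (6|7)=-1, (5|7)=-1; sign (−1)^1·-1^3·-1^-1 = -1.
(a,b)_5: α=0, u≡3; β=3, v≡3 (mod 5); (3|5)=-1, (3|5)=-1; sign (−1)^0·-1^3·-1^0 = -1.
(a,b)_2: α=4, β=9; u≡3, v≡3 (mod 8); ε(u)ε(v)=1·1, αω(v)=4·1, βω(u)=9·1; sum ≡ 0  ⇒  +1.
(a,b)_∞: sgn(-77)=−, sgn(-10010)=−, so -1.
(a,b)_13: α=2, u≡9; β=3, v≡3 (mod 13); (9|13)=+1, (3|13)=+1; sign (−1)^0·+1^3·+1^2 = +1.
(a,b)_11: α=7, u≡3; β=11, v≡5 (mod 11); (3|11)=+1, (5|11)=+1; sign (−1)^1·+1^11·+1^7 = -1.
|Ram(-77, -10010)| = 4, even; anisotropic at {5, 7, 11, ∞}.

[5, 7, 11, inf]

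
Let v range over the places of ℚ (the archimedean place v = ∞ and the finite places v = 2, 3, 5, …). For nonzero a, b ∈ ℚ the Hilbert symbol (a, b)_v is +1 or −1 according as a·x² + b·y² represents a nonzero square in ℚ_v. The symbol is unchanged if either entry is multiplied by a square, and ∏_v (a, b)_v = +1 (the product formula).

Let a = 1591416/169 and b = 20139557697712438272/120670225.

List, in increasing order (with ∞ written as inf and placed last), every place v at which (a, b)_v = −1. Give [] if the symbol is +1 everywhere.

(a, b) ≡ (46, 23) mod (ℚ^×)²; places V = {2, 3, 5, 7, 13, 23, 31, ∞}.
(a,b)_23: α=1, u≡1; β=3, v≡12 (mod 23); (1|23)=+1, (12|23)=+1; sign (−1)^1·+1^3·+1^1 = -1.
(a,b)_5: α=0, u≡4; β=-2, v≡3 (mod 5); (4|5)=+1, (3|5)=-1; sign (−1)^0·+1^-2·-1^0 = +1.
(a,b)_2: α=3, β=10; u≡7, v≡7 (mod 8); ε(u)ε(v)=1·1, αω(v)=3·0, βω(u)=10·0; sum ≡ 1  ⇒  -1.
(a,b)_13: α=-2, u≡8; β=-6, v≡12 (mod 13); (8|13)=-1, (12|13)=+1; sign (−1)^0·-1^-6·+1^-2 = +1.
(a,b)_∞: sgn(46)=+, sgn(23)=+, so +1.
(a,b)_31: α=2, u≡12; β=4, v≡27 (mod 31); (12|31)=-1, (27|31)=-1; sign (−1)^0·-1^4·-1^2 = +1.
(a,b)_3: α=2, u≡1; β=6, v≡2 (mod 3); (1|3)=+1, (2|3)=-1; sign (−1)^0·+1^6·-1^2 = +1.
(a,b)_7: α=0, u≡1; β=4, v≡2 (mod 7); (1|7)=+1, (2|7)=+1; sign (−1)^0·+1^4·+1^0 = +1.
Ram(46, 23) = {2, 23}; no ℚ_2-point on the conic.

[2, 23]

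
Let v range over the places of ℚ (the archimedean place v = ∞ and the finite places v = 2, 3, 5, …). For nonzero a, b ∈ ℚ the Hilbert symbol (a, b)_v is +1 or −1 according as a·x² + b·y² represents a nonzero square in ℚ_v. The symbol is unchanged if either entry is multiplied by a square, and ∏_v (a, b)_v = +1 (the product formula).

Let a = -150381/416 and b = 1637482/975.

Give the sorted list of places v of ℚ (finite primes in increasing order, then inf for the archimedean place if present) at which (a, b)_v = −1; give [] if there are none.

[3, 31]

Mod squares: a ≡ -8866, b ≡ 26598. Check v ∈ {∞, 2, 3, 5, 7, 11, 13, 31}.
v=5: a=5^0·(≡4), b=5^-2·(≡3) mod 5; (4|5)=+1, (3|5)=-1; (−1)^{0·-2·2}·(+1)^-2·(-1)^0 = +1.
v=11: a=11^1·(≡10), b=11^1·(≡3) mod 11; (10|11)=-1, (3|11)=+1; (−1)^{1·1·5}·(-1)^1·(+1)^1 = +1.
v=∞: -8866 < 0 and 26598 > 0  ⇒  (a,b)_∞ = +1.
v=7: a=7^2·(≡6), b=7^4·(≡5) mod 7; (6|7)=-1, (5|7)=-1; (−1)^{2·4·3}·(-1)^4·(-1)^2 = +1.
v=13: a=13^-1·(≡7), b=13^-1·(≡8) mod 13; (7|13)=-1, (8|13)=-1; (−1)^{-1·-1·6}·(-1)^-1·(-1)^-1 = +1.
v=2: v_2(a)=-5, v_2(b)=1; units ≡ 7, 3 (mod 8); ε·ε+αω+βω = 1·1+-5·1+1·0 ≡ 0  ⇒  (a,b)_2 = +1.
v=31: a=31^1·(≡6), b=31^1·(≡22) mod 31; (6|31)=-1, (22|31)=-1; (−1)^{1·1·15}·(-1)^1·(-1)^1 = -1.
v=3: a=3^2·(≡2), b=3^-1·(≡1) mod 3; (2|3)=-1, (1|3)=+1; (−1)^{2·-1·1}·(-1)^-1·(+1)^2 = -1.
(-8866, 26598 / ℚ) ramifies at {3, 31}: a division algebra.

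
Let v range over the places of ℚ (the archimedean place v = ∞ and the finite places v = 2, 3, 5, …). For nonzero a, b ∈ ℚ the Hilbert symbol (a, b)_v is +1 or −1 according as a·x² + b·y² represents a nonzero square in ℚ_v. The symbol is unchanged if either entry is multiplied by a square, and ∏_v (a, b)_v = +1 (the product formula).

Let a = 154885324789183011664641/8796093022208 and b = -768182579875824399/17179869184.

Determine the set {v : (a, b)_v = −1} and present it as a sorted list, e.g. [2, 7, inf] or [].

(a, b) ≡ (41538, -559) mod (ℚ^×)²; places V = {2, 3, 7, 11, 13, 17, 23, 43, ∞}.
(a,b)_13: α=6, u≡12; β=5, v≡1 (mod 13); (12|13)=+1, (1|13)=+1; sign (−1)^0·+1^5·+1^6 = +1.
(a,b)_17: α=6, u≡11; β=4, v≡1 (mod 17); (11|17)=-1, (1|17)=+1; sign (−1)^0·-1^4·+1^6 = +1.
(a,b)_11: α=2, u≡7; β=2, v≡8 (mod 11); (7|11)=-1, (8|11)=-1; sign (−1)^0·-1^2·-1^2 = +1.
(a,b)_3: α=1, u≡1; β=2, v≡2 (mod 3); (1|3)=+1, (2|3)=-1; sign (−1)^0·+1^2·-1^1 = -1.
(a,b)_43: α=1, u≡39; β=1, v≡12 (mod 43); (39|43)=-1, (12|43)=-1; sign (−1)^1·-1^1·-1^1 = -1.
(a,b)_23: α=3, u≡9; β=2, v≡16 (mod 23); (9|23)=+1, (16|23)=+1; sign (−1)^0·+1^2·+1^3 = +1.
(a,b)_7: α=1, u≡3; β=0, v≡4 (mod 7); (3|7)=-1, (4|7)=+1; sign (−1)^0·-1^0·+1^1 = +1.
(a,b)_∞: sgn(41538)=+, sgn(-559)=−, so +1.
(a,b)_2: α=-43, β=-34; u≡1, v≡1 (mod 8); ε(u)ε(v)=0·0, αω(v)=-43·0, βω(u)=-34·0; sum ≡ 0  ⇒  +1.
(41538, -559 / ℚ) ramifies at {3, 43}: a division algebra.

[3, 43]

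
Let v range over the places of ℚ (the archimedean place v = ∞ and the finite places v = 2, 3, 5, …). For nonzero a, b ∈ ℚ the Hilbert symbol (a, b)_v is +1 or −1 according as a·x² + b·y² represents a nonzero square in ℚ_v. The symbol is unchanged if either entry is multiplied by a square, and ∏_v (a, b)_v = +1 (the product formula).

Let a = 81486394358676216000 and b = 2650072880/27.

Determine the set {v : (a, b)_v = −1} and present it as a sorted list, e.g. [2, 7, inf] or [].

(a, b) ≡ (111435, 10140585) mod (ℚ^×)²; places V = {2, 3, 5, 7, 13, 17, 19, 23, ∞}.
(a,b)_19: α=3, u≡10; β=1, v≡5 (mod 19); (10|19)=-1, (5|19)=+1; sign (−1)^1·-1^1·+1^3 = +1.
(a,b)_17: α=3, u≡14; β=1, v≡4 (mod 17); (14|17)=-1, (4|17)=+1; sign (−1)^0·-1^1·+1^3 = -1.
(a,b)_5: α=3, u≡3; β=1, v≡3 (mod 5); (3|5)=-1, (3|5)=-1; sign (−1)^0·-1^1·-1^3 = +1.
(a,b)_3: α=1, u≡2; β=-3, v≡2 (mod 3); (2|3)=-1, (2|3)=-1; sign (−1)^1·-1^-3·-1^1 = -1.
(a,b)_13: α=2, u≡4; β=1, v≡8 (mod 13); (4|13)=+1, (8|13)=-1; sign (−1)^0·+1^1·-1^2 = +1.
(a,b)_2: α=6, β=4; u≡3, v≡1 (mod 8); ε(u)ε(v)=1·0, αω(v)=6·0, βω(u)=4·1; sum ≡ 0  ⇒  +1.
(a,b)_∞: sgn(111435)=+, sgn(10140585)=+, so +1.
(a,b)_7: α=2, u≡4; β=3, v≡6 (mod 7); (4|7)=+1, (6|7)=-1; sign (−1)^0·+1^3·-1^2 = +1.
(a,b)_23: α=3, u≡11; β=1, v≡9 (mod 23); (11|23)=-1, (9|23)=+1; sign (−1)^1·-1^1·+1^3 = +1.
(111435, 10140585 / ℚ) ramifies at {3, 17}: a division algebra.

[3, 17]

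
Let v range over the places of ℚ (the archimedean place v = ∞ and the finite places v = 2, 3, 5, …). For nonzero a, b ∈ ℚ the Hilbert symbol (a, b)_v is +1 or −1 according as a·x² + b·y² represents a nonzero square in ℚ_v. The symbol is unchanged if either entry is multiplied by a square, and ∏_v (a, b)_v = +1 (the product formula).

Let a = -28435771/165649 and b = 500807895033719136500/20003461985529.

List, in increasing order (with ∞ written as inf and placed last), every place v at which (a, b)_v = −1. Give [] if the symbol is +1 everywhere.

[7, 13]

(a, b) ≡ (-91, 303485) mod (ℚ^×)²; places V = {2, 3, 5, 7, 11, 13, 23, 29, 37, 43, ∞}.
(a,b)_5: α=0, u≡1; β=3, v≡3 (mod 5); (1|5)=+1, (3|5)=-1; sign (−1)^0·+1^3·-1^0 = +1.
(a,b)_37: α=-2, u≡32; β=-4, v≡26 (mod 37); (32|37)=-1, (26|37)=+1; sign (−1)^0·-1^-4·+1^-2 = +1.
(a,b)_∞: sgn(-91)=−, sgn(303485)=+, so +1.
(a,b)_2: α=0, β=2; u≡5, v≡5 (mod 8); ε(u)ε(v)=0·0, αω(v)=0·1, βω(u)=2·1; sum ≡ 0  ⇒  +1.
(a,b)_23: α=0, u≡1; β=1, v≡18 (mod 23); (1|23)=+1, (18|23)=+1; sign (−1)^0·+1^1·+1^0 = +1.
(a,b)_7: α=1, u≡1; β=1, v≡1 (mod 7); (1|7)=+1, (1|7)=+1; sign (−1)^1·+1^1·+1^1 = -1.
(a,b)_29: α=0, u≡5; β=1, v≡20 (mod 29); (5|29)=+1, (20|29)=+1; sign (−1)^0·+1^1·+1^0 = +1.
(a,b)_11: α=-2, u≡2; β=-4, v≡6 (mod 11); (2|11)=-1, (6|11)=-1; sign (−1)^0·-1^-4·-1^-2 = +1.
(a,b)_43: α=2, u≡21; β=4, v≡8 (mod 43); (21|43)=+1, (8|43)=-1; sign (−1)^0·+1^4·-1^2 = +1.
(a,b)_3: α=0, u≡2; β=-6, v≡2 (mod 3); (2|3)=-1, (2|3)=-1; sign (−1)^0·-1^-6·-1^0 = +1.
(a,b)_13: α=3, u≡6; β=7, v≡12 (mod 13); (6|13)=-1, (12|13)=+1; sign (−1)^0·-1^7·+1^3 = -1.
(-91, 303485 / ℚ) ramifies at {7, 13}: a division algebra.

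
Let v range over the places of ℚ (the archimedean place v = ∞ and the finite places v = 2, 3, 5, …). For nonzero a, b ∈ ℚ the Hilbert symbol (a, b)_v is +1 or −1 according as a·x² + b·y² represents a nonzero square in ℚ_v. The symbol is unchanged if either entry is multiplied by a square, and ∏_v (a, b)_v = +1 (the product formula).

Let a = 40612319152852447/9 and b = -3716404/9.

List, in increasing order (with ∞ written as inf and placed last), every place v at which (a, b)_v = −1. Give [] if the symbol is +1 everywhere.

(a, b) ≡ (47047, -929101) mod (ℚ^×)²; places V = {2, 3, 7, 11, 13, 17, 31, 41, 43, 47, ∞}.
(a,b)_43: α=2, u≡30; β=1, v≡5 (mod 43); (30|43)=-1, (5|43)=-1; sign (−1)^0·-1^1·-1^2 = -1.
(a,b)_47: α=1, u≡18; β=0, v≡3 (mod 47); (18|47)=+1, (3|47)=+1; sign (−1)^0·+1^0·+1^1 = +1.
(a,b)_2: α=0, β=2; u≡7, v≡3 (mod 8); ε(u)ε(v)=1·1, αω(v)=0·1, βω(u)=2·0; sum ≡ 1  ⇒  -1.
(a,b)_11: α=1, u≡9; β=0, v≡5 (mod 11); (9|11)=+1, (5|11)=+1; sign (−1)^0·+1^0·+1^1 = +1.
(a,b)_13: α=1, u≡6; β=0, v≡4 (mod 13); (6|13)=-1, (4|13)=+1; sign (−1)^0·-1^0·+1^1 = +1.
(a,b)_3: α=-2, u≡1; β=-2, v≡2 (mod 3); (1|3)=+1, (2|3)=-1; sign (−1)^0·+1^-2·-1^-2 = +1.
(a,b)_17: α=2, u≡13; β=1, v≡16 (mod 17); (13|17)=+1, (16|17)=+1; sign (−1)^0·+1^1·+1^2 = +1.
(a,b)_41: α=2, u≡33; β=1, v≡19 (mod 41); (33|41)=+1, (19|41)=-1; sign (−1)^0·+1^1·-1^2 = +1.
(a,b)_31: α=2, u≡18; β=1, v≡13 (mod 31); (18|31)=+1, (13|31)=-1; sign (−1)^0·+1^1·-1^2 = +1.
(a,b)_7: α=1, u≡2; β=0, v≡4 (mod 7); (2|7)=+1, (4|7)=+1; sign (−1)^0·+1^0·+1^1 = +1.
(a,b)_∞: sgn(47047)=+, sgn(-929101)=−, so +1.
(47047, -929101 / ℚ) ramifies at {2, 43}: a division algebra.

[2, 43]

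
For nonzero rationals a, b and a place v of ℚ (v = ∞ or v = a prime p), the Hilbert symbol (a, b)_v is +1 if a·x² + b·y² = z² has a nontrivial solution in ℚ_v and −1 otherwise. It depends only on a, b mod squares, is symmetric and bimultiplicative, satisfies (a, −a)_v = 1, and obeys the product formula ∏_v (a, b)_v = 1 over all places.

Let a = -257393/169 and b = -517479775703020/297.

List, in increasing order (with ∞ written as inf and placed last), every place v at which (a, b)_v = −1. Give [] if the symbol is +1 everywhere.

[5, 11, 13, inf]

(a, b) ≡ (-713, -29058315) mod (ℚ^×)²; places V = {2, 3, 5, 11, 13, 17, 19, 23, 31, ∞}.
(a,b)_5: α=0, u≡3; β=1, v≡3 (mod 5); (3|5)=-1, (3|5)=-1; sign (−1)^0·-1^1·-1^0 = -1.
(a,b)_31: α=1, u≡7; β=3, v≡22 (mod 31); (7|31)=+1, (22|31)=-1; sign (−1)^1·+1^3·-1^1 = +1.
(a,b)_19: α=2, u≡5; β=1, v≡5 (mod 19); (5|19)=+1, (5|19)=+1; sign (−1)^0·+1^1·+1^2 = +1.
(a,b)_13: α=-2, u≡7; β=1, v≡3 (mod 13); (7|13)=-1, (3|13)=+1; sign (−1)^0·-1^1·+1^-2 = -1.
(a,b)_∞: sgn(-713)=−, sgn(-29058315)=−, so -1.
(a,b)_17: α=0, u≡13; β=2, v≡14 (mod 17); (13|17)=+1, (14|17)=-1; sign (−1)^0·+1^2·-1^0 = +1.
(a,b)_3: α=0, u≡1; β=-3, v≡1 (mod 3); (1|3)=+1, (1|3)=+1; sign (−1)^0·+1^-3·+1^0 = +1.
(a,b)_11: α=0, u≡10; β=-1, v≡7 (mod 11); (10|11)=-1, (7|11)=-1; sign (−1)^0·-1^-1·-1^0 = -1.
(a,b)_2: α=0, β=2; u≡7, v≡5 (mod 8); ε(u)ε(v)=1·0, αω(v)=0·1, βω(u)=2·0; sum ≡ 0  ⇒  +1.
(a,b)_23: α=1, u≡7; β=3, v≡12 (mod 23); (7|23)=-1, (12|23)=+1; sign (−1)^1·-1^3·+1^1 = +1.
(-713, -29058315 / ℚ) ramifies at {5, 11, 13, ∞}: a division algebra.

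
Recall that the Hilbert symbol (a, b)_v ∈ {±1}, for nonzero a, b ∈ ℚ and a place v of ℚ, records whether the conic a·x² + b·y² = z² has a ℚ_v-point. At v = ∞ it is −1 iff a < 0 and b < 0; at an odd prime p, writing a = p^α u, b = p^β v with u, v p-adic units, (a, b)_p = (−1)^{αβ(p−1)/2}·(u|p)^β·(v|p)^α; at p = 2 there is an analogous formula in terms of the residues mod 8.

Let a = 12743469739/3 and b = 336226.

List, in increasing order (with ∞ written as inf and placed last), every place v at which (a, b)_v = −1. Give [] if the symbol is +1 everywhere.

Mod squares: a ≡ 2699697, b ≡ 336226. Check v ∈ {∞, 2, 3, 7, 11, 13, 17, 29, 31}.
v=11: a=11^1·(≡10), b=11^1·(≡8) mod 11; (10|11)=-1, (8|11)=-1; (−1)^{1·1·5}·(-1)^1·(-1)^1 = -1.
v=13: a=13^1·(≡6), b=13^0·(≡7) mod 13; (6|13)=-1, (7|13)=-1; (−1)^{1·0·6}·(-1)^0·(-1)^1 = -1.
v=2: v_2(a)=0, v_2(b)=1; units ≡ 1, 1 (mod 8); ε·ε+αω+βω = 0·0+0·0+1·0 ≡ 0  ⇒  (a,b)_2 = +1.
v=31: a=31^1·(≡5), b=31^1·(≡27) mod 31; (5|31)=+1, (27|31)=-1; (−1)^{1·1·15}·(+1)^1·(-1)^1 = +1.
v=17: a=17^2·(≡3), b=17^1·(≡7) mod 17; (3|17)=-1, (7|17)=-1; (−1)^{2·1·8}·(-1)^1·(-1)^2 = -1.
v=7: a=7^3·(≡6), b=7^0·(≡2) mod 7; (6|7)=-1, (2|7)=+1; (−1)^{3·0·3}·(-1)^0·(+1)^3 = +1.
v=3: a=3^-1·(≡1), b=3^0·(≡1) mod 3; (1|3)=+1, (1|3)=+1; (−1)^{-1·0·1}·(+1)^0·(+1)^-1 = +1.
v=29: a=29^1·(≡3), b=29^1·(≡23) mod 29; (3|29)=-1, (23|29)=+1; (−1)^{1·1·14}·(-1)^1·(+1)^1 = -1.
v=∞: 2699697 > 0 and 336226 > 0  ⇒  (a,b)_∞ = +1.
|Ram(2699697, 336226)| = 4, even; anisotropic at {11, 13, 17, 29}.

[11, 13, 17, 29]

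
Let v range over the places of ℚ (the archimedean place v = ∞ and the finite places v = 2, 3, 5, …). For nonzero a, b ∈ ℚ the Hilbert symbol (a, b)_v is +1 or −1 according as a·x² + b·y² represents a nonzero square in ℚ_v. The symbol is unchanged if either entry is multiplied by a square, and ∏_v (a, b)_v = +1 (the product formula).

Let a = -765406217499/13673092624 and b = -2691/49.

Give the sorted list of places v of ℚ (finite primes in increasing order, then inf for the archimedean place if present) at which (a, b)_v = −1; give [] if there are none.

(a, b) ≡ (-51, -299) mod (ℚ^×)²; places V = {2, 3, 7, 11, 13, 17, 23, 31, 37, 41, 43, ∞}.
(a,b)_11: α=2, u≡3; β=0, v≡3 (mod 11); (3|11)=+1, (3|11)=+1; sign (−1)^0·+1^0·+1^2 = +1.
(a,b)_37: α=2, u≡24; β=0, v≡7 (mod 37); (24|37)=-1, (7|37)=+1; sign (−1)^0·-1^0·+1^2 = +1.
(a,b)_2: α=-4, β=0; u≡5, v≡5 (mod 8); ε(u)ε(v)=0·0, αω(v)=-4·1, βω(u)=0·1; sum ≡ 0  ⇒  +1.
(a,b)_7: α=2, u≡6; β=-2, v≡4 (mod 7); (6|7)=-1, (4|7)=+1; sign (−1)^0·-1^-2·+1^2 = +1.
(a,b)_13: α=0, u≡10; β=1, v≡4 (mod 13); (10|13)=+1, (4|13)=+1; sign (−1)^0·+1^1·+1^0 = +1.
(a,b)_23: α=-2, u≡9; β=1, v≡7 (mod 23); (9|23)=+1, (7|23)=-1; sign (−1)^0·+1^1·-1^-2 = +1.
(a,b)_∞: sgn(-51)=−, sgn(-299)=−, so -1.
(a,b)_3: α=1, u≡1; β=2, v≡1 (mod 3); (1|3)=+1, (1|3)=+1; sign (−1)^0·+1^2·+1^1 = +1.
(a,b)_41: α=-2, u≡23; β=0, v≡7 (mod 41); (23|41)=+1, (7|41)=-1; sign (−1)^0·+1^0·-1^-2 = +1.
(a,b)_17: α=1, u≡5; β=0, v≡11 (mod 17); (5|17)=-1, (11|17)=-1; sign (−1)^0·-1^0·-1^1 = -1.
(a,b)_31: α=-2, u≡26; β=0, v≡21 (mod 31); (26|31)=-1, (21|31)=-1; sign (−1)^0·-1^0·-1^-2 = +1.
(a,b)_43: α=2, u≡15; β=0, v≡3 (mod 43); (15|43)=+1, (3|43)=-1; sign (−1)^0·+1^0·-1^2 = +1.
Ram(-51, -299) = {17, ∞}; no ℚ_17-point on the conic.

[17, inf]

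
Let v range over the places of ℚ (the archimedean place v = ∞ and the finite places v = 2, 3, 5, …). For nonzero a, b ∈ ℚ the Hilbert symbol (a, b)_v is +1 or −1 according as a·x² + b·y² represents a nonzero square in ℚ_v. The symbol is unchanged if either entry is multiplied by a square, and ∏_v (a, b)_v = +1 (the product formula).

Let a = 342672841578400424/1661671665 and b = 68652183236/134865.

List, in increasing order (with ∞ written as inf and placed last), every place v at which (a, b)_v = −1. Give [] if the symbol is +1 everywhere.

Mod squares: a ≡ 4810, b ≡ 127465. Check v ∈ {∞, 2, 3, 5, 7, 13, 23, 31, 37, 53}.
v=∞: 4810 > 0 and 127465 > 0  ⇒  (a,b)_∞ = +1.
v=5: a=5^-1·(≡3), b=5^-1·(≡2) mod 5; (3|5)=-1, (2|5)=-1; (−1)^{-1·-1·2}·(-1)^-1·(-1)^-1 = +1.
v=37: a=37^-3·(≡29), b=37^-1·(≡21) mod 37; (29|37)=-1, (21|37)=+1; (−1)^{-3·-1·18}·(-1)^-1·(+1)^-3 = -1.
v=31: a=31^4·(≡1), b=31^2·(≡30) mod 31; (1|31)=+1, (30|31)=-1; (−1)^{4·2·15}·(+1)^2·(-1)^4 = +1.
v=53: a=53^2·(≡24), b=53^1·(≡12) mod 53; (24|53)=+1, (12|53)=-1; (−1)^{2·1·26}·(+1)^1·(-1)^2 = +1.
v=23: a=23^2·(≡9), b=23^2·(≡21) mod 23; (9|23)=+1, (21|23)=-1; (−1)^{2·2·11}·(+1)^2·(-1)^2 = +1.
v=13: a=13^1·(≡6), b=13^1·(≡10) mod 13; (6|13)=-1, (10|13)=+1; (−1)^{1·1·6}·(-1)^1·(+1)^1 = -1.
v=7: a=7^4·(≡1), b=7^2·(≡4) mod 7; (1|7)=+1, (4|7)=+1; (−1)^{4·2·3}·(+1)^2·(+1)^4 = +1.
v=2: v_2(a)=3, v_2(b)=2; units ≡ 5, 1 (mod 8); ε·ε+αω+βω = 0·0+3·0+2·1 ≡ 0  ⇒  (a,b)_2 = +1.
v=3: a=3^-8·(≡1), b=3^-6·(≡1) mod 3; (1|3)=+1, (1|3)=+1; (−1)^{-8·-6·1}·(+1)^-6·(+1)^-8 = +1.
Ram(4810, 127465) = {13, 37}; no ℚ_13-point on the conic.

[13, 37]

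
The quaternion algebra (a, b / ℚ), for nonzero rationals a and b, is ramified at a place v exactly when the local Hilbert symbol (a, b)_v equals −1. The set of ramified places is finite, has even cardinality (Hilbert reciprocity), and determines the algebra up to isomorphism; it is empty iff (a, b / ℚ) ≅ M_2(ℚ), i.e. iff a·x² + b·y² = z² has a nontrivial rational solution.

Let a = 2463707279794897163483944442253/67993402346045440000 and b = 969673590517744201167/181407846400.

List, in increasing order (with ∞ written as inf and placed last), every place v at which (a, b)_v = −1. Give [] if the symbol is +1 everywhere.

[23, 31]

Mod squares: a ≡ 222053, b ≡ 23. Check v ∈ {∞, 2, 3, 5, 11, 13, 19, 23, 29, 31}.
v=29: a=29^3·(≡25), b=29^2·(≡4) mod 29; (25|29)=+1, (4|29)=+1; (−1)^{3·2·14}·(+1)^2·(+1)^3 = +1.
v=31: a=31^3·(≡14), b=31^2·(≡11) mod 31; (14|31)=+1, (11|31)=-1; (−1)^{3·2·15}·(+1)^2·(-1)^3 = -1.
v=19: a=19^9·(≡12), b=19^6·(≡17) mod 19; (12|19)=-1, (17|19)=+1; (−1)^{9·6·9}·(-1)^6·(+1)^9 = +1.
v=2: v_2(a)=-22, v_2(b)=-12; units ≡ 5, 7 (mod 8); ε·ε+αω+βω = 0·1+-22·0+-12·1 ≡ 0  ⇒  (a,b)_2 = +1.
v=13: a=13^3·(≡1), b=13^2·(≡4) mod 13; (1|13)=+1, (4|13)=+1; (−1)^{3·2·6}·(+1)^2·(+1)^3 = +1.
v=∞: 222053 > 0 and 23 > 0  ⇒  (a,b)_∞ = +1.
v=3: a=3^14·(≡2), b=3^8·(≡2) mod 3; (2|3)=-1, (2|3)=-1; (−1)^{14·8·1}·(-1)^8·(-1)^14 = +1.
v=11: a=11^-10·(≡8), b=11^-6·(≡1) mod 11; (8|11)=-1, (1|11)=+1; (−1)^{-10·-6·5}·(-1)^-6·(+1)^-10 = +1.
v=23: a=23^0·(≡20), b=23^1·(≡3) mod 23; (20|23)=-1, (3|23)=+1; (−1)^{0·1·11}·(-1)^1·(+1)^0 = -1.
v=5: a=5^-4·(≡2), b=5^-2·(≡2) mod 5; (2|5)=-1, (2|5)=-1; (−1)^{-4·-2·2}·(-1)^-2·(-1)^-4 = +1.
Ram(222053, 23) = {23, 31}; no ℚ_23-point on the conic.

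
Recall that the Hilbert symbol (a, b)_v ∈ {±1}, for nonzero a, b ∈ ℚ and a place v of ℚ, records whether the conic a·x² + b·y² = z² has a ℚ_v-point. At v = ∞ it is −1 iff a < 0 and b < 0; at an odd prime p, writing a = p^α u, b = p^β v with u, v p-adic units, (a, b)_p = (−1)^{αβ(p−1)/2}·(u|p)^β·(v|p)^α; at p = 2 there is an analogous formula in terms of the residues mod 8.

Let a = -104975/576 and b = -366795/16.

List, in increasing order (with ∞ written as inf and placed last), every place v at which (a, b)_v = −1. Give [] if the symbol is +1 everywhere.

(a, b) ≡ (-4199, -40755) mod (ℚ^×)²; places V = {2, 3, 5, 11, 13, 17, 19, ∞}.
(a,b)_19: α=1, u≡7; β=1, v≡13 (mod 19); (7|19)=+1, (13|19)=-1; sign (−1)^1·+1^1·-1^1 = +1.
(a,b)_∞: sgn(-4199)=−, sgn(-40755)=−, so -1.
(a,b)_3: α=-2, u≡1; β=3, v≡2 (mod 3); (1|3)=+1, (2|3)=-1; sign (−1)^0·+1^3·-1^-2 = +1.
(a,b)_5: α=2, u≡1; β=1, v≡1 (mod 5); (1|5)=+1, (1|5)=+1; sign (−1)^0·+1^1·+1^2 = +1.
(a,b)_13: α=1, u≡6; β=1, v≡7 (mod 13); (6|13)=-1, (7|13)=-1; sign (−1)^0·-1^1·-1^1 = +1.
(a,b)_2: α=-6, β=-4; u≡1, v≡5 (mod 8); ε(u)ε(v)=0·0, αω(v)=-6·1, βω(u)=-4·0; sum ≡ 0  ⇒  +1.
(a,b)_11: α=0, u≡5; β=1, v≡8 (mod 11); (5|11)=+1, (8|11)=-1; sign (−1)^0·+1^1·-1^0 = +1.
(a,b)_17: α=1, u≡2; β=0, v≡3 (mod 17); (2|17)=+1, (3|17)=-1; sign (−1)^0·+1^0·-1^1 = -1.
|Ram(-4199, -40755)| = 2, even; anisotropic at {17, ∞}.

[17, inf]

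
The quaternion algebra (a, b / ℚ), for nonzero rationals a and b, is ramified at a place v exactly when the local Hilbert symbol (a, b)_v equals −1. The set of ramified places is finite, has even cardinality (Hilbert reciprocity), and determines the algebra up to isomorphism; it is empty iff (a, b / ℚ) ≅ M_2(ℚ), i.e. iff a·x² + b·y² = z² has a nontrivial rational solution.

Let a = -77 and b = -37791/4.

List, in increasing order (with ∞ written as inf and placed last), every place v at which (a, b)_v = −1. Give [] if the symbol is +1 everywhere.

[19, inf]

Mod squares: a ≡ -77, b ≡ -4199. Check v ∈ {∞, 2, 3, 7, 11, 13, 17, 19}.
v=2: v_2(a)=0, v_2(b)=-2; units ≡ 3, 1 (mod 8); ε·ε+αω+βω = 1·0+0·0+-2·1 ≡ 0  ⇒  (a,b)_2 = +1.
v=∞: -77 < 0 and -4199 < 0  ⇒  (a,b)_∞ = -1.
v=7: a=7^1·(≡3), b=7^0·(≡4) mod 7; (3|7)=-1, (4|7)=+1; (−1)^{1·0·3}·(-1)^0·(+1)^1 = +1.
v=17: a=17^0·(≡8), b=17^1·(≡1) mod 17; (8|17)=+1, (1|17)=+1; (−1)^{0·1·8}·(+1)^1·(+1)^0 = +1.
v=3: a=3^0·(≡1), b=3^2·(≡1) mod 3; (1|3)=+1, (1|3)=+1; (−1)^{0·2·1}·(+1)^2·(+1)^0 = +1.
v=11: a=11^1·(≡4), b=11^0·(≡4) mod 11; (4|11)=+1, (4|11)=+1; (−1)^{1·0·5}·(+1)^0·(+1)^1 = +1.
v=13: a=13^0·(≡1), b=13^1·(≡11) mod 13; (1|13)=+1, (11|13)=-1; (−1)^{0·1·6}·(+1)^1·(-1)^0 = +1.
v=19: a=19^0·(≡18), b=19^1·(≡11) mod 19; (18|19)=-1, (11|19)=+1; (−1)^{0·1·9}·(-1)^1·(+1)^0 = -1.
Ram(-77, -4199) = {19, ∞}; no ℚ_19-point on the conic.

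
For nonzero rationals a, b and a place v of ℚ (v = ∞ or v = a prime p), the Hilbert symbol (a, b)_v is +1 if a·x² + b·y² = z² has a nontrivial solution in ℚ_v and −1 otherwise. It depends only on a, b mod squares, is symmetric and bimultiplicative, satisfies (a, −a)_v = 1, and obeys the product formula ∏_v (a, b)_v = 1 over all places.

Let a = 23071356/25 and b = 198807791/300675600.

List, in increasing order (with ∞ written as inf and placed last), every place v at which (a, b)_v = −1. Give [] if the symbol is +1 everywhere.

[2, 7, 11, 23, 29, 43]

Mod squares: a ≡ 13079, b ≡ 89999. Check v ∈ {∞, 2, 3, 5, 7, 11, 13, 17, 23, 29, 41, 43, 47}.
v=47: a=47^0·(≡13), b=47^2·(≡15) mod 47; (13|47)=-1, (15|47)=-1; (−1)^{0·2·23}·(-1)^2·(-1)^0 = +1.
v=11: a=11^1·(≡5), b=11^0·(≡10) mod 11; (5|11)=+1, (10|11)=-1; (−1)^{1·0·5}·(+1)^0·(-1)^1 = -1.
v=7: a=7^2·(≡6), b=7^1·(≡6) mod 7; (6|7)=-1, (6|7)=-1; (−1)^{2·1·3}·(-1)^1·(-1)^2 = -1.
v=43: a=43^0·(≡2), b=43^1·(≡28) mod 43; (2|43)=-1, (28|43)=-1; (−1)^{0·1·21}·(-1)^1·(-1)^0 = -1.
v=41: a=41^1·(≡39), b=41^0·(≡16) mod 41; (39|41)=+1, (16|41)=+1; (−1)^{1·0·20}·(+1)^0·(+1)^1 = +1.
v=23: a=23^0·(≡5), b=23^1·(≡18) mod 23; (5|23)=-1, (18|23)=+1; (−1)^{0·1·11}·(-1)^1·(+1)^0 = -1.
v=29: a=29^1·(≡20), b=29^0·(≡15) mod 29; (20|29)=+1, (15|29)=-1; (−1)^{1·0·14}·(+1)^0·(-1)^1 = -1.
v=13: a=13^0·(≡4), b=13^1·(≡8) mod 13; (4|13)=+1, (8|13)=-1; (−1)^{0·1·6}·(+1)^1·(-1)^0 = +1.
v=3: a=3^2·(≡2), b=3^-2·(≡2) mod 3; (2|3)=-1, (2|3)=-1; (−1)^{2·-2·1}·(-1)^-2·(-1)^2 = +1.
v=∞: 13079 > 0 and 89999 > 0  ⇒  (a,b)_∞ = +1.
v=2: v_2(a)=2, v_2(b)=-4; units ≡ 7, 7 (mod 8); ε·ε+αω+βω = 1·1+2·0+-4·0 ≡ 1  ⇒  (a,b)_2 = -1.
v=17: a=17^0·(≡14), b=17^-4·(≡13) mod 17; (14|17)=-1, (13|17)=+1; (−1)^{0·-4·8}·(-1)^-4·(+1)^0 = +1.
v=5: a=5^-2·(≡1), b=5^-2·(≡4) mod 5; (1|5)=+1, (4|5)=+1; (−1)^{-2·-2·2}·(+1)^-2·(+1)^-2 = +1.
Ram(13079, 89999) = {2, 7, 11, 23, 29, 43}; no ℚ_2-point on the conic.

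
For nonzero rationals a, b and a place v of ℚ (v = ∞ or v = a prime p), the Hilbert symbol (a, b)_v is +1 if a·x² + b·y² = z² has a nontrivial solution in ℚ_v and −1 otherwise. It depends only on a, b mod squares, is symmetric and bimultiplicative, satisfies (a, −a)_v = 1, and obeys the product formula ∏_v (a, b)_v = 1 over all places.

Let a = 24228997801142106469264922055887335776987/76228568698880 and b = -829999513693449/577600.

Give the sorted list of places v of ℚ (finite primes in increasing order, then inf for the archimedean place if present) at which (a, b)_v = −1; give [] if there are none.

[2, 3, 17, 29]

(a, b) ≡ (76415, -561) mod (ℚ^×)²; places V = {2, 3, 5, 11, 13, 17, 19, 29, 31, 37, 41, ∞}.
(a,b)_3: α=6, u≡2; β=3, v≡2 (mod 3); (2|3)=-1, (2|3)=-1; sign (−1)^0·-1^3·-1^6 = -1.
(a,b)_17: α=3, u≡12; β=1, v≡16 (mod 17); (12|17)=-1, (16|17)=+1; sign (−1)^0·-1^1·+1^3 = -1.
(a,b)_31: α=5, u≡16; β=2, v≡20 (mod 31); (16|31)=+1, (20|31)=+1; sign (−1)^0·+1^2·+1^5 = +1.
(a,b)_41: α=6, u≡37; β=2, v≡7 (mod 41); (37|41)=+1, (7|41)=-1; sign (−1)^0·+1^2·-1^6 = +1.
(a,b)_11: α=6, u≡1; β=3, v≡1 (mod 11); (1|11)=+1, (1|11)=+1; sign (−1)^0·+1^3·+1^6 = +1.
(a,b)_2: α=-12, β=-6; u≡7, v≡7 (mod 8); ε(u)ε(v)=1·1, αω(v)=-12·0, βω(u)=-6·0; sum ≡ 1  ⇒  -1.
(a,b)_19: α=-4, u≡17; β=-2, v≡4 (mod 19); (17|19)=+1, (4|19)=+1; sign (−1)^0·+1^-2·+1^-4 = +1.
(a,b)_29: α=5, u≡28; β=2, v≡21 (mod 29); (28|29)=+1, (21|29)=-1; sign (−1)^0·+1^2·-1^5 = -1.
(a,b)_37: α=2, u≡26; β=0, v≡6 (mod 37); (26|37)=+1, (6|37)=-1; sign (−1)^0·+1^0·-1^2 = +1.
(a,b)_5: α=-1, u≡2; β=-2, v≡4 (mod 5); (2|5)=-1, (4|5)=+1; sign (−1)^0·-1^-2·+1^-1 = +1.
(a,b)_∞: sgn(76415)=+, sgn(-561)=−, so +1.
(a,b)_13: α=-4, u≡9; β=0, v≡7 (mod 13); (9|13)=+1, (7|13)=-1; sign (−1)^0·+1^0·-1^-4 = +1.
Ram(76415, -561) = {2, 3, 17, 29}; no ℚ_2-point on the conic.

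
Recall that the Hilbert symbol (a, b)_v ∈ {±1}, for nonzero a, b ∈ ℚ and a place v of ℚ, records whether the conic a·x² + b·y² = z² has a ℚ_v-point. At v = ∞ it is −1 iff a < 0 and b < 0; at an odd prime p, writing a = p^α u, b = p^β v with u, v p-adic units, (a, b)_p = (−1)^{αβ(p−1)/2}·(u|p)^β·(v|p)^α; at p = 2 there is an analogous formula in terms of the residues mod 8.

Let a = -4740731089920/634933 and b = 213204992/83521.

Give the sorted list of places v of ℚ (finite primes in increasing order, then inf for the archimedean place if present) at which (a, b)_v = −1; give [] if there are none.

[5, 7]

Mod squares: a ≡ -65, b ≡ 77. Check v ∈ {∞, 2, 3, 5, 7, 11, 13, 17, 23}.
v=∞: -65 < 0 and 77 > 0  ⇒  (a,b)_∞ = +1.
v=7: a=7^4·(≡6), b=7^1·(≡4) mod 7; (6|7)=-1, (4|7)=+1; (−1)^{4·1·3}·(-1)^1·(+1)^4 = -1.
v=23: a=23^2·(≡3), b=23^0·(≡18) mod 23; (3|23)=+1, (18|23)=+1; (−1)^{2·0·11}·(+1)^0·(+1)^2 = +1.
v=11: a=11^0·(≡5), b=11^1·(≡7) mod 11; (5|11)=+1, (7|11)=-1; (−1)^{0·1·5}·(+1)^1·(-1)^0 = +1.
v=5: a=5^1·(≡2), b=5^0·(≡2) mod 5; (2|5)=-1, (2|5)=-1; (−1)^{1·0·2}·(-1)^0·(-1)^1 = -1.
v=2: v_2(a)=10, v_2(b)=14; units ≡ 7, 5 (mod 8); ε·ε+αω+βω = 1·0+10·1+14·0 ≡ 0  ⇒  (a,b)_2 = +1.
v=13: a=13^-3·(≡2), b=13^2·(≡1) mod 13; (2|13)=-1, (1|13)=+1; (−1)^{-3·2·6}·(-1)^2·(+1)^-3 = +1.
v=17: a=17^-2·(≡12), b=17^-4·(≡2) mod 17; (12|17)=-1, (2|17)=+1; (−1)^{-2·-4·8}·(-1)^-4·(+1)^-2 = +1.
v=3: a=3^6·(≡1), b=3^0·(≡2) mod 3; (1|3)=+1, (2|3)=-1; (−1)^{6·0·1}·(+1)^0·(-1)^6 = +1.
|Ram(-65, 77)| = 2, even; anisotropic at {5, 7}.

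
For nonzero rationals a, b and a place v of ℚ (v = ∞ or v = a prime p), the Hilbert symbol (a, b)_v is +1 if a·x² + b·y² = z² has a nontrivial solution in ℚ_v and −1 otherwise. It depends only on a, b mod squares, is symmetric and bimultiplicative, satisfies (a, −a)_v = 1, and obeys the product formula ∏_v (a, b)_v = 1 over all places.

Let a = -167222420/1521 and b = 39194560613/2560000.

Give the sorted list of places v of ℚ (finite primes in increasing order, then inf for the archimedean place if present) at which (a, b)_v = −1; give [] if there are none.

(a, b) ≡ (-115805, 1517) mod (ℚ^×)²; places V = {2, 3, 5, 13, 17, 19, 23, 37, 41, 53, ∞}.
(a,b)_37: α=0, u≡29; β=1, v≡1 (mod 37); (29|37)=-1, (1|37)=+1; sign (−1)^0·-1^1·+1^0 = -1.
(a,b)_19: α=3, u≡16; β=0, v≡5 (mod 19); (16|19)=+1, (5|19)=+1; sign (−1)^0·+1^0·+1^3 = +1.
(a,b)_3: α=-2, u≡1; β=0, v≡2 (mod 3); (1|3)=+1, (2|3)=-1; sign (−1)^0·+1^0·-1^-2 = +1.
(a,b)_53: α=1, u≡23; β=0, v≡48 (mod 53); (23|53)=-1, (48|53)=-1; sign (−1)^0·-1^0·-1^1 = -1.
(a,b)_13: α=-2, u≡10; β=2, v≡9 (mod 13); (10|13)=+1, (9|13)=+1; sign (−1)^0·+1^2·+1^-2 = +1.
(a,b)_∞: sgn(-115805)=−, sgn(1517)=+, so +1.
(a,b)_2: α=2, β=-12; u≡3, v≡5 (mod 8); ε(u)ε(v)=1·0, αω(v)=2·1, βω(u)=-12·1; sum ≡ 0  ⇒  +1.
(a,b)_17: α=0, u≡15; β=2, v≡15 (mod 17); (15|17)=+1, (15|17)=+1; sign (−1)^0·+1^2·+1^0 = +1.
(a,b)_5: α=1, u≡1; β=-4, v≡3 (mod 5); (1|5)=+1, (3|5)=-1; sign (−1)^0·+1^-4·-1^1 = -1.
(a,b)_41: α=0, u≡4; β=1, v≡37 (mod 41); (4|41)=+1, (37|41)=+1; sign (−1)^0·+1^1·+1^0 = +1.
(a,b)_23: α=1, u≡12; β=2, v≡10 (mod 23); (12|23)=+1, (10|23)=-1; sign (−1)^0·+1^2·-1^1 = -1.
Ram(-115805, 1517) = {5, 23, 37, 53}; no ℚ_5-point on the conic.

[5, 23, 37, 53]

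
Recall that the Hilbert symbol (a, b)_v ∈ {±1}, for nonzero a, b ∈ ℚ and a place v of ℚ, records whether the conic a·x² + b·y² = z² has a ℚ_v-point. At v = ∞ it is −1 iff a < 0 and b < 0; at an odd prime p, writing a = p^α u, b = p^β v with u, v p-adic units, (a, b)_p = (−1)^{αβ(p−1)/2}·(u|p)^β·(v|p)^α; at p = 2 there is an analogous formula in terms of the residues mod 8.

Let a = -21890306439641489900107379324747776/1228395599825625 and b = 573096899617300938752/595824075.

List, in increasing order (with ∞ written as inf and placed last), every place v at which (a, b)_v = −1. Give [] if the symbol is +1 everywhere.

(a, b) ≡ (-58609, 329681) mod (ℚ^×)²; places V = {2, 3, 5, 7, 11, 17, 19, 29, 41, 43, 47, ∞}.
(a,b)_3: α=-4, u≡2; β=-2, v≡2 (mod 3); (2|3)=-1, (2|3)=-1; sign (−1)^0·-1^-2·-1^-4 = +1.
(a,b)_19: α=4, u≡6; β=2, v≡10 (mod 19); (6|19)=+1, (10|19)=-1; sign (−1)^0·+1^2·-1^4 = +1.
(a,b)_∞: sgn(-58609)=−, sgn(329681)=+, so +1.
(a,b)_17: α=-4, u≡14; β=-3, v≡9 (mod 17); (14|17)=-1, (9|17)=+1; sign (−1)^0·-1^-3·+1^-4 = -1.
(a,b)_7: α=-4, u≡4; β=-2, v≡4 (mod 7); (4|7)=+1, (4|7)=+1; sign (−1)^0·+1^-2·+1^-4 = +1.
(a,b)_2: α=28, β=18; u≡7, v≡1 (mod 8); ε(u)ε(v)=1·0, αω(v)=28·0, βω(u)=18·0; sum ≡ 0  ⇒  +1.
(a,b)_11: α=-2, u≡6; β=-1, v≡7 (mod 11); (6|11)=-1, (7|11)=-1; sign (−1)^0·-1^-1·-1^-2 = -1.
(a,b)_29: α=3, u≡7; β=2, v≡5 (mod 29); (7|29)=+1, (5|29)=+1; sign (−1)^0·+1^2·+1^3 = +1.
(a,b)_41: α=2, u≡18; β=1, v≡39 (mod 41); (18|41)=+1, (39|41)=+1; sign (−1)^0·+1^1·+1^2 = +1.
(a,b)_43: α=5, u≡40; β=3, v≡31 (mod 43); (40|43)=+1, (31|43)=+1; sign (−1)^1·+1^3·+1^5 = -1.
(a,b)_47: α=3, u≡10; β=2, v≡40 (mod 47); (10|47)=-1, (40|47)=-1; sign (−1)^0·-1^2·-1^3 = -1.
(a,b)_5: α=-4, u≡4; β=-2, v≡4 (mod 5); (4|5)=+1, (4|5)=+1; sign (−1)^0·+1^-2·+1^-4 = +1.
Ram(-58609, 329681) = {11, 17, 43, 47}; no ℚ_11-point on the conic.

[11, 17, 43, 47]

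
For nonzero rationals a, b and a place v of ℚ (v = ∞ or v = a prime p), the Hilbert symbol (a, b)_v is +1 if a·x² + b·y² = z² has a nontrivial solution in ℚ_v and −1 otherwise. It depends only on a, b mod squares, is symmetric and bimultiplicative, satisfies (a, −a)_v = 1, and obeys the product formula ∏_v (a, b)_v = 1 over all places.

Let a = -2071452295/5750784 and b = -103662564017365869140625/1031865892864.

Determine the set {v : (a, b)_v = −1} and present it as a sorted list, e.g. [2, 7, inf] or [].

(a, b) ≡ (-2145, -36465) mod (ℚ^×)²; places V = {2, 3, 5, 7, 11, 13, 17, 19, 31, ∞}.
(a,b)_31: α=0, u≡20; β=-2, v≡12 (mod 31); (20|31)=+1, (12|31)=-1; sign (−1)^0·+1^-2·-1^0 = +1.
(a,b)_13: α=-1, u≡9; β=3, v≡9 (mod 13); (9|13)=+1, (9|13)=+1; sign (−1)^0·+1^3·+1^-1 = +1.
(a,b)_∞: sgn(-2145)=−, sgn(-36465)=−, so -1.
(a,b)_5: α=1, u≡4; β=11, v≡3 (mod 5); (4|5)=+1, (3|5)=-1; sign (−1)^0·+1^11·-1^1 = -1.
(a,b)_19: α=4, u≡10; β=0, v≡14 (mod 19); (10|19)=-1, (14|19)=-1; sign (−1)^0·-1^0·-1^4 = +1.
(a,b)_11: α=1, u≡1; β=5, v≡6 (mod 11); (1|11)=+1, (6|11)=-1; sign (−1)^1·+1^5·-1^1 = +1.
(a,b)_17: α=2, u≡3; β=1, v≡7 (mod 17); (3|17)=-1, (7|17)=-1; sign (−1)^0·-1^1·-1^2 = -1.
(a,b)_2: α=-14, β=-30; u≡7, v≡7 (mod 8); ε(u)ε(v)=1·1, αω(v)=-14·0, βω(u)=-30·0; sum ≡ 1  ⇒  -1.
(a,b)_3: α=-3, u≡2; β=1, v≡1 (mod 3); (2|3)=-1, (1|3)=+1; sign (−1)^1·-1^1·+1^-3 = +1.
(a,b)_7: α=0, u≡1; β=6, v≡6 (mod 7); (1|7)=+1, (6|7)=-1; sign (−1)^0·+1^6·-1^0 = +1.
|Ram(-2145, -36465)| = 4, even; anisotropic at {2, 5, 17, ∞}.

[2, 5, 17, inf]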